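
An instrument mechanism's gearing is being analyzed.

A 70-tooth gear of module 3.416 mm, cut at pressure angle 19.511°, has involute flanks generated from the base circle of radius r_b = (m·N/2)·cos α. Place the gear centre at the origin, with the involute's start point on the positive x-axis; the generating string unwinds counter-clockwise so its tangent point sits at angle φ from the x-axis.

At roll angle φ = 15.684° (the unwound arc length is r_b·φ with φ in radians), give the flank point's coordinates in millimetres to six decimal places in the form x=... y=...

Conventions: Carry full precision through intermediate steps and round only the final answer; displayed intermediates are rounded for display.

x=116.838011 y=0.764762

class = single-mesh tooth geometry [base-circle involute, m = 3.416, 70T]
pitch radius r_p = m·N/2 = 3.416·70/2 = 119.560000
base radius r_b = r_p·cos α = 119.560000·cos 19.511° = 112.694552
roll angle φ = 15.684° = 0.27373744 rad
x = r_b·(cos φ + φ·sin φ) = 116.838011
y = r_b·(sin φ − φ·cos φ) = 0.764762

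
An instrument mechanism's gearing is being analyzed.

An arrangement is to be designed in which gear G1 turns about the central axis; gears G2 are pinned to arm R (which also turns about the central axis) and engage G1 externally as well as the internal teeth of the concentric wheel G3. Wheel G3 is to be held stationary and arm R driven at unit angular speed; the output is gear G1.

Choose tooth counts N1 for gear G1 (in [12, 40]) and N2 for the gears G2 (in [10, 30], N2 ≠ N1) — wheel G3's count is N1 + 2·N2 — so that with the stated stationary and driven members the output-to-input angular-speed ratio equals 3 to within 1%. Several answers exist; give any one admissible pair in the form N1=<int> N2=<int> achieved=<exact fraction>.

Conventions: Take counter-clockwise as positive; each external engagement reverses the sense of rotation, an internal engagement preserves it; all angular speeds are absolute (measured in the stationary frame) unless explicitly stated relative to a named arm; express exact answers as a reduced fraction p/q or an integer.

topology: planetary set — design target 3, arm = carrier (Willis)
Willis with ω_ring = 0: ω_sun/ω_arm = (N1+N3)/N1; set equal to 3  ⇒  N3/N1 = 3 − 1 = 2
N3 = N1 + 2·N2  ⇒  N2/N1 = (N3/N1 − 1)/2 = (2 − 1)/2 = 1/2
smallest multiple with N1 ≥ 12 and N2 ≥ 10: k = 10  ⇒  N1 = 10·2 = 20, N2 = 10·1 = 10 (N1 ≤ 40, N2 ≤ 30, N2 ≠ N1 ✓), N3 = 20 + 2·10 = 40
check: (N1+N3)/N1 with N1 = 20, N3 = 40 gives 3; |achieved − target| = 0 ≤ 3/100 ✓

N1=20 N2=10 achieved=3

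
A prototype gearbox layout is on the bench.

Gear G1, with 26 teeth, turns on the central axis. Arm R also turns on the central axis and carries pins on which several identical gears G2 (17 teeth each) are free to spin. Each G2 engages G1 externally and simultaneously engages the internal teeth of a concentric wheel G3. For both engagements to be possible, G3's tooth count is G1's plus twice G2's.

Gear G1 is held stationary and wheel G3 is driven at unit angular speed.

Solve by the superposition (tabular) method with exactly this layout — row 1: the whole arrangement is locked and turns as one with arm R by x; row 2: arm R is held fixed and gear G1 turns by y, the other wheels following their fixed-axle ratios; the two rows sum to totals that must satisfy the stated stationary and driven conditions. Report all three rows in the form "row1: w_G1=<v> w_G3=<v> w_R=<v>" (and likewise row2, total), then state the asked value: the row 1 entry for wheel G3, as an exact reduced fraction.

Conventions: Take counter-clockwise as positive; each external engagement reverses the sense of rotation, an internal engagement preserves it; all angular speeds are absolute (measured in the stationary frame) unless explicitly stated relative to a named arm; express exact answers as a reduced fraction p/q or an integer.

class = planetary set [G3 = 26+2·17 = 60; Willis about the carrier]
row 1 — lock + rotate with arm: ω_sun = ω_ring = ω_arm = x
row 2 — arm fixed, fixed-axis ratios: sun y, ring −(26/60)·y, arm 0
boundary: total ω_sun = x + y = 0 and total ω_ring = x − (26/60)·y = 1  ⇒  y = -30/43, x = 30/43
row 2 ring = −(26/60)·(-30/43) = 13/43
totals (row 1 + row 2): sun 30/43 + (-30/43) = 0, ring 30/43 + 13/43 = 1, arm 30/43 + 0 = 30/43
asked cell (row1, ring) = 30/43

row1: w_G1=30/43 w_G3=30/43 w_R=30/43
row2: w_G1=-30/43 w_G3=13/43 w_R=0
total: w_G1=0 w_G3=1 w_R=30/43
asked value: 30/43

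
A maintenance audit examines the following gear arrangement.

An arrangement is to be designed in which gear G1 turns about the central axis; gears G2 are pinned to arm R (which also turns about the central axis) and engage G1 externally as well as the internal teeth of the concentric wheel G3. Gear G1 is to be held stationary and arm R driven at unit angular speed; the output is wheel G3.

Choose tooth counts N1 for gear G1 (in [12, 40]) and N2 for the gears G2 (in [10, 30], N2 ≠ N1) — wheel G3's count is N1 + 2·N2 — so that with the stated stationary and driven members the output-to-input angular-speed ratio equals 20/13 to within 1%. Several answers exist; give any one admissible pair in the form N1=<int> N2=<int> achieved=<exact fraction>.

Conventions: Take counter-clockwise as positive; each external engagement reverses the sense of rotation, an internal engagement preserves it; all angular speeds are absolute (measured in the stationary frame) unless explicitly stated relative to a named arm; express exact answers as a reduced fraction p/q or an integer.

planetary set to be sized for 20/13 (Willis relation)
Willis with ω_sun = 0: ω_ring/ω_arm = (N1+N3)/N3; set equal to 20/13  ⇒  N3/N1 = 1/(20/13 − 1) = 13/7
N3 = N1 + 2·N2  ⇒  N2/N1 = (N3/N1 − 1)/2 = (13/7 − 1)/2 = 3/7
smallest multiple with N1 ≥ 12 and N2 ≥ 10: k = 4  ⇒  N1 = 4·7 = 28, N2 = 4·3 = 12 (N1 ≤ 40, N2 ≤ 30, N2 ≠ N1 ✓), N3 = 28 + 2·12 = 52
check: (N1+N3)/N3 with N1 = 28, N3 = 52 gives 20/13; |achieved − target| = 0 ≤ 1/65 ✓

N1=28 N2=12 achieved=20/13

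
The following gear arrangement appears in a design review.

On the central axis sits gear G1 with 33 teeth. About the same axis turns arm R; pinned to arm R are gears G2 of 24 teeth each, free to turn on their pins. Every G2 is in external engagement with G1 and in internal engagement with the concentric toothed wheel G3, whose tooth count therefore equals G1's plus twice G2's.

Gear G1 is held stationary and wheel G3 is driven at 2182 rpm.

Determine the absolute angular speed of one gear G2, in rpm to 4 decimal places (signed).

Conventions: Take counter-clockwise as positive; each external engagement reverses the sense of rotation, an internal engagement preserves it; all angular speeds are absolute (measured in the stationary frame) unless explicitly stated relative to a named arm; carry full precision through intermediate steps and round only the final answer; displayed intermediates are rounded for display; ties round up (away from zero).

recognized (axles ride arm R): planetary set, 33/24/81 teeth
normalise by the input: solve with ω_ring = 1, then scale by 2182 rpm
ring teeth: 33 + 2·24 = 81
33(ω_sun−ω_arm) = −81(ω_ring−ω_arm),  ω_sun = 0, ω_ring = 1
33(0−ω_arm) = −81(1−ω_arm)  ⇒  114·ω_arm = 81  ⇒  ω_arm = 27/38
sun–planet mesh: 33·(0−27/38) = −24·(ω_p−ω_arm)  ⇒  ω_p−ω_arm = 297/304
ω_p = 27/38 + 297/304 = 27/16
scale: ω_p = 27/16 × 2182 rpm = +3682.1250 rpm

+3682.1250 rpm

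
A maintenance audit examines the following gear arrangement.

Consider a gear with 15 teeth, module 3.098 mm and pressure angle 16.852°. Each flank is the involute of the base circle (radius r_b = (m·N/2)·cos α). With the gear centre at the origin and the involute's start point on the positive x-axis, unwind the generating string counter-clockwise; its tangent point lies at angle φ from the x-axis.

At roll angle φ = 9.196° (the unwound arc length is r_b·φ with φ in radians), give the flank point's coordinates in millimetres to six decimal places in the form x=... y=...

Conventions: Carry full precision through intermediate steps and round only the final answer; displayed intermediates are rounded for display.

x=22.521792 y=0.030568

single-mesh involute tooth geometry (15T wheel at module 3.098)
pitch radius r_p = m·N/2 = 3.098·15/2 = 23.235000
base radius r_b = r_p·cos α = 23.235000·cos 16.852° = 22.237214
roll angle φ = 9.196° = 0.16050048 rad
x = r_b·(cos φ + φ·sin φ) = 22.521792
y = r_b·(sin φ − φ·cos φ) = 0.030568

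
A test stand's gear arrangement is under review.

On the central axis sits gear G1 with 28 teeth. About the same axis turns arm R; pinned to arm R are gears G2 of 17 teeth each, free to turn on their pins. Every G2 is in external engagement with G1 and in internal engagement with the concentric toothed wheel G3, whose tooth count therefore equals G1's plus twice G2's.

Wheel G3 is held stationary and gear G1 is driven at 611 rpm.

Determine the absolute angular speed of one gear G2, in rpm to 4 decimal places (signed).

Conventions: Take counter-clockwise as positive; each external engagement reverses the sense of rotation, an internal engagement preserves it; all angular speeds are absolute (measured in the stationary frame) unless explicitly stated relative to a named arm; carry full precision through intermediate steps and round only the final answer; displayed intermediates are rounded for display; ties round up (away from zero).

-503.1765 rpm

topology: planetary set — G1 28T / G2 17T / G3 62T, arm = carrier (Willis)
normalise by the input: solve with ω_sun = 1, then scale by 611 rpm
ring teeth: 28 + 2·17 = 62
28(ω_sun−ω_arm) = −62(ω_ring−ω_arm),  ω_ring = 0, ω_sun = 1
28(1−ω_arm) = −62(0−ω_arm)  ⇒  90·ω_arm = 28  ⇒  ω_arm = 14/45
sun–planet mesh: 28·(1−14/45) = −17·(ω_p−ω_arm)  ⇒  ω_p−ω_arm = -868/765
ω_p = 14/45 − 868/765 = -14/17
scale: ω_p = -14/17 × 611 rpm = -503.1765 rpm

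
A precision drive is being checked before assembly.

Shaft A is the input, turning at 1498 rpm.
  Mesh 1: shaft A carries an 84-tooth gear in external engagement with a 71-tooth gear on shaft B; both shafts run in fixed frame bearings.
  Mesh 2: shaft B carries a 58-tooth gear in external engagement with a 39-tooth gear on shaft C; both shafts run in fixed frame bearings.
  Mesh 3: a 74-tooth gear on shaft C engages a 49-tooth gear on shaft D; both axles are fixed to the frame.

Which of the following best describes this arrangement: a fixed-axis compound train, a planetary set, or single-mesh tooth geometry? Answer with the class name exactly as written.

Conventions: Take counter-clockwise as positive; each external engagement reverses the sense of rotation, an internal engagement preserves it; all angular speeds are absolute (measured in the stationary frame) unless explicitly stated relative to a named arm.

3-mesh fixed-axis compound train (all bearings frame-fixed)
classification: fixed-axis compound train

fixed-axis compound train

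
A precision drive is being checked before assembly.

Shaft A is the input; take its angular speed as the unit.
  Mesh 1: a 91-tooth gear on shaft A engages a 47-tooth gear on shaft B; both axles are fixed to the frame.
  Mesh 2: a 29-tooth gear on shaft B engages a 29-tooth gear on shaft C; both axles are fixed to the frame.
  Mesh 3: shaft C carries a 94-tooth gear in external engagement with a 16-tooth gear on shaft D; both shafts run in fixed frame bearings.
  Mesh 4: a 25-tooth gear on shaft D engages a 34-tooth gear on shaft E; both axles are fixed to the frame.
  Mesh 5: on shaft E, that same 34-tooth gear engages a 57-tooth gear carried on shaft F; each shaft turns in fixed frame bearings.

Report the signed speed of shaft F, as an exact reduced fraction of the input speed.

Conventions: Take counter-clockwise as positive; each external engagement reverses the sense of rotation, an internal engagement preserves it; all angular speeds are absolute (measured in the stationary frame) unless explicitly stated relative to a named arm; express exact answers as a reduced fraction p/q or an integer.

5-mesh fixed-axis compound train (all bearings frame-fixed)
mesh 1 [91T→47T]: |ω|/ω_in = 1×91/47 = 91/47, sense flips to −
mesh 2 [29T→29T]: |ω|/ω_in = (91/47)×29/29 = 91/47, sense flips to +
mesh 3 [94T→16T]: |ω|/ω_in = (91/47)×94/16 = 91/8, sense flips to −
mesh 4 [25T→34T]: |ω|/ω_in = (91/8)×25/34 = 2275/272, sense flips to +
mesh 5 [34T→57T]: |ω|/ω_in = (2275/272)×34/57 = 2275/456, sense flips to −
signed output speed (× input speed) = -2275/456

-2275/456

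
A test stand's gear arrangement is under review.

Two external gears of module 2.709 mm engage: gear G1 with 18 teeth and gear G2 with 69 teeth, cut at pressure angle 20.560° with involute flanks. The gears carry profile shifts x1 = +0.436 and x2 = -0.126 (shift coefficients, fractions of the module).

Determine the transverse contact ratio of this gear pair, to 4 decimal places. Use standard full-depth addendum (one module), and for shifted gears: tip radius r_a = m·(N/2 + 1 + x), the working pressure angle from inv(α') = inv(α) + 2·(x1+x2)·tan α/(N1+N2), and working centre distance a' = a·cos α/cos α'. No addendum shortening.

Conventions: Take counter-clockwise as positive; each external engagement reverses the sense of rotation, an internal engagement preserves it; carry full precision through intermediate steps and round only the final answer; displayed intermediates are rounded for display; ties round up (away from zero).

topology: single-mesh involute geometry — m = 2.709, 18T/69T pair
base radii: r_b1 = 22.828051, r_b2 = 87.507528
tip radii: r_a1 = 28.271124, r_a2 = 95.828166
inv(α') = inv(20.560°) + 2·(+0.436-0.126)·tan α/(18+69) = 0.01891201  ⇒  α' = 21.59090°
a' = a·cos α / cos α' = 117.8415·cos 20.560°/cos 21.59090° = 118.661470
action lengths: √(r_a1²−r_b1²) = 16.677426, √(r_a2²−r_b2²) = 39.057265
base pitch p_b = π·m·cos α = 7.968493
CR = (16.677426 + 39.057265 − 118.661470·sin 21.59090°)/7.968493 = 1.514717
contact ratio ≈ 1.5147

1.5147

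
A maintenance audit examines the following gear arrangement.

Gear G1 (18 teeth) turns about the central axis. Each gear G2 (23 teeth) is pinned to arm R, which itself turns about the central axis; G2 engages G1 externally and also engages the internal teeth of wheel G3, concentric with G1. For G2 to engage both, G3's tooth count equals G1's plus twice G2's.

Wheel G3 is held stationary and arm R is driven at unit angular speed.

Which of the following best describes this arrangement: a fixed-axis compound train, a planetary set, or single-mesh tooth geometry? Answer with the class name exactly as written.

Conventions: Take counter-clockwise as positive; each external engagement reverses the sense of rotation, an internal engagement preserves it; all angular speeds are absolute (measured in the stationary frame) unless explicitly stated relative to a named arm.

planetary set (18T centre, 23T on arm, 64T internal) — Willis relation
classification: planetary set

planetary set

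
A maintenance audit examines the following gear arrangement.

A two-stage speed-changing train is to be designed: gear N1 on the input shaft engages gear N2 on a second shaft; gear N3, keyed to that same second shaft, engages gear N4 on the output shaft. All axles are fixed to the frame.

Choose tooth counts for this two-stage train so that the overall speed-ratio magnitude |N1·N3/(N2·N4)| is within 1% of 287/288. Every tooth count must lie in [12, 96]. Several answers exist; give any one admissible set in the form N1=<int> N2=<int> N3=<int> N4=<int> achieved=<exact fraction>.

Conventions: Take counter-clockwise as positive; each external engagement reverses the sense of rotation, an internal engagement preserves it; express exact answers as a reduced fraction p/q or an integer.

design class (target 287/288): fixed-axis compound train
target = 287/288 in lowest terms: an exact hit needs N1·N3 = k·287 and N2·N4 = k·288 for one integer k, every count in [12, 96]; additionally prefer no 1:1 stage (N1 ≠ N2, N3 ≠ N4)
k = 1: no 1:1-free in-range split of k·287 and k·288 into factor pairs; take k = 2
k = 2: N1·N3 = 574 = 14·41, N2·N4 = 576 = 12·48
achieved = 14·41/(12·48) = 287/288; |achieved − target| = 0 ≤ 287/28800 ✓

N1=14 N2=12 N3=41 N4=48 achieved=287/288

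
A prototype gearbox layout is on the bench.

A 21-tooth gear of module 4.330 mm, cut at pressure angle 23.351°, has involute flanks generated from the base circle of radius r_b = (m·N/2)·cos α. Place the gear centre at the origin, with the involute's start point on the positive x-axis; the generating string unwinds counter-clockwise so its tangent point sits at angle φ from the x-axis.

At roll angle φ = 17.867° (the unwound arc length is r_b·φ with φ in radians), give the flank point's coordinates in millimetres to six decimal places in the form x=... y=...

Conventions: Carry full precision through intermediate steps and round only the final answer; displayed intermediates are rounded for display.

class = single-mesh tooth geometry [base-circle involute, m = 4.330, 21T]
pitch radius r_p = m·N/2 = 4.330·21/2 = 45.465000
base radius r_b = r_p·cos α = 45.465000·cos 23.351° = 41.741141
roll angle φ = 17.867° = 0.31183798 rad
x = r_b·(cos φ + φ·sin φ) = 43.721583
y = r_b·(sin φ − φ·cos φ) = 0.417831

x=43.721583 y=0.417831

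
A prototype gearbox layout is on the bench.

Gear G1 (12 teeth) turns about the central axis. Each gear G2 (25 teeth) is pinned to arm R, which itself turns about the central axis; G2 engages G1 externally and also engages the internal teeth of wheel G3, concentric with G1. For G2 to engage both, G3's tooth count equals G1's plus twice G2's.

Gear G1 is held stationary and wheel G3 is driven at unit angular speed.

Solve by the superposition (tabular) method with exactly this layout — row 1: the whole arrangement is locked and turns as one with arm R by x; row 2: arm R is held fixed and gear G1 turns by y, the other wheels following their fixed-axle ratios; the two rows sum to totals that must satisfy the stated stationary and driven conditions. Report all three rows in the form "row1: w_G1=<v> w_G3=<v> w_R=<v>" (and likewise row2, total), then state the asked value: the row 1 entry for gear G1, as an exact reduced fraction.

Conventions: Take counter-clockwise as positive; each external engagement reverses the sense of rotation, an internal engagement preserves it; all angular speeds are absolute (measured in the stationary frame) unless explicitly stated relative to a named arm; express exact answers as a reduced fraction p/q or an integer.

topology: planetary set — G1 12T / G2 25T / G3 62T, arm = carrier (Willis)
row 1 — lock + rotate with arm: ω_sun = ω_ring = ω_arm = x
superposition row 2 [arm held]: sun y, ring −(12/62)·y, arm 0
boundary: total ω_sun = x + y = 0 and total ω_ring = x − (12/62)·y = 1  ⇒  y = -31/37, x = 31/37
row 2 ring = −(12/62)·(-31/37) = 6/37
totals (row 1 + row 2): sun 31/37 + (-31/37) = 0, ring 31/37 + 6/37 = 1, arm 31/37 + 0 = 31/37
asked cell (row1, sun) = 31/37

row1: w_G1=31/37 w_G3=31/37 w_R=31/37
row2: w_G1=-31/37 w_G3=6/37 w_R=0
total: w_G1=0 w_G3=1 w_R=31/37
asked value: 31/37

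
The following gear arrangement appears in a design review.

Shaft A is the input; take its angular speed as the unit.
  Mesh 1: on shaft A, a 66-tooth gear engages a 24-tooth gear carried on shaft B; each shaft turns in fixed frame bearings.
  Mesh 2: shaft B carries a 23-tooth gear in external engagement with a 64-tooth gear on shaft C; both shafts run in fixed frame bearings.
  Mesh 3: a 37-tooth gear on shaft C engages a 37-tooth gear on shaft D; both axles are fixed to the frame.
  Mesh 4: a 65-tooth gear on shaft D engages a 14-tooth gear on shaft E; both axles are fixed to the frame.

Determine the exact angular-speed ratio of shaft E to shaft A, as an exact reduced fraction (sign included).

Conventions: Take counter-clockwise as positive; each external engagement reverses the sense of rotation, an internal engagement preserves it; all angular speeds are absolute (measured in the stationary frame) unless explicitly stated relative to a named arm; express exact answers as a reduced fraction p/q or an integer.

class = fixed-axis compound train [4 meshes; 4 ratios multiply, 4 sense flips]
mesh 1 [66T→24T]: running ratio 11/4, sense −
mesh 2 [23T→64T]: running ratio 253/256, sense +
mesh 3 [37T→37T]: running ratio 253/256, sense −
mesh 4 [65T→14T]: running ratio 16445/3584, sense +
ω_out/ω_in = 16445/3584

16445/3584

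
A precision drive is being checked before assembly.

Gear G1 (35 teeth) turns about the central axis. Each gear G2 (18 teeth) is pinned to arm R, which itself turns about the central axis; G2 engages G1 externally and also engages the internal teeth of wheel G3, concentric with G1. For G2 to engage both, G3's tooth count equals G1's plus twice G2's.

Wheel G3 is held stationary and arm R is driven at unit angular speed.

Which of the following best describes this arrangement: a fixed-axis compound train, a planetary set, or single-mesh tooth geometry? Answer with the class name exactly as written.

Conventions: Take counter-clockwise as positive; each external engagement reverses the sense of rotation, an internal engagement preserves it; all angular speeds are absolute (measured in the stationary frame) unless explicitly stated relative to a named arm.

planetary set

topology: planetary set — G1 35T / G2 18T / G3 71T, arm = carrier (Willis)
classification: planetary set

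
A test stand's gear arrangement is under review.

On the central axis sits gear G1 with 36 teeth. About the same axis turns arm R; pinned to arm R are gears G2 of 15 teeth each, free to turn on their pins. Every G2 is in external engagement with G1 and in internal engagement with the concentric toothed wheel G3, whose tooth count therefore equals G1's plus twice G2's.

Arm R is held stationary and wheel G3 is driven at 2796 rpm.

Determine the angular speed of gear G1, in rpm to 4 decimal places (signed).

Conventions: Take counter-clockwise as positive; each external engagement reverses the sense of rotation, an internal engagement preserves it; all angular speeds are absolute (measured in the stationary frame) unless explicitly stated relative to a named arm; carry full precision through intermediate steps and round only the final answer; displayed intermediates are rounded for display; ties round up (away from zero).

-5126.0000 rpm

class = planetary set [G3 = 36+2·15 = 66; Willis about the carrier]
normalise by the input: solve with ω_ring = 1, then scale by 2796 rpm
ring teeth: 36 + 2·15 = 66
36(ω_sun−ω_arm) = −66(ω_ring−ω_arm),  ω_arm = 0, ω_ring = 1
ω_sun = 0 − (66/36)(1−0) = -11/6
scale: ω_sun = -11/6 × 2796 rpm = -5126.0000 rpm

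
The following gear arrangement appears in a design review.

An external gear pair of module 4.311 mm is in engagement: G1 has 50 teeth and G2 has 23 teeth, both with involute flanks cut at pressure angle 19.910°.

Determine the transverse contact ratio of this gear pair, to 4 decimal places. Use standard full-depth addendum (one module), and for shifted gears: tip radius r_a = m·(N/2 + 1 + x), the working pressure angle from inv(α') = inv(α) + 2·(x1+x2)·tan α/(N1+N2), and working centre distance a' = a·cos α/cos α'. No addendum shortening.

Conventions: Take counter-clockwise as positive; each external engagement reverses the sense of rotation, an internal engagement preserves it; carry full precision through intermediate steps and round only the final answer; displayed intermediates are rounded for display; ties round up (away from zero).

topology: single-mesh involute geometry — m = 4.311, 50T/23T pair
base radii: r_b1 = 101.333149, r_b2 = 46.613248
tip radii: r_a1 = 112.086000, r_a2 = 53.887500
no profile shift: α' = α, a' = a
action lengths: √(r_a1²−r_b1²) = 47.904743, √(r_a2²−r_b2²) = 27.038264
base pitch p_b = π·m·cos α = 12.733899
CR = (47.904743 + 27.038264 − 157.351500·sin 19.91000°)/12.733899 = 1.677252
contact ratio ≈ 1.6773

1.6773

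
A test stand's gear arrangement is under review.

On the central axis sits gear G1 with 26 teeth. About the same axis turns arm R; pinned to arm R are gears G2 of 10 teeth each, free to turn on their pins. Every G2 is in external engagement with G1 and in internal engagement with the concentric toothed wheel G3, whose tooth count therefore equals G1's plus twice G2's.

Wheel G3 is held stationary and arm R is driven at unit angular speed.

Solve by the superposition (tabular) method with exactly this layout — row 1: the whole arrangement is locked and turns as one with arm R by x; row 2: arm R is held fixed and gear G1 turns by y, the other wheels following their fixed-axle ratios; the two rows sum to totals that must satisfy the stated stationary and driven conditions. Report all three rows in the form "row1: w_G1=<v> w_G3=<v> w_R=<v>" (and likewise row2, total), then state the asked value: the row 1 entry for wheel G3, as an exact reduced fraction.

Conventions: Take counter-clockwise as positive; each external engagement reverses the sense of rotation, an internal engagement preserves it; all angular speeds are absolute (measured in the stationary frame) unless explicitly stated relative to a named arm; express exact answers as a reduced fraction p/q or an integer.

class = planetary set [G3 = 26+2·10 = 46; Willis about the carrier]
row 1: whole set turns with the arm by x
row 2 (arm held, sun turns y): ω_ring = −(26/46)·y, ω_arm = 0
boundary: total ω_ring = x − (26/46)·y = 0 and total ω_arm = x = 1  ⇒  y = 23/13, x = 1
row 2 ring = −(26/46)·23/13 = -1
totals (row 1 + row 2): sun 1 + 23/13 = 36/13, ring 1 + (-1) = 0, arm 1 + 0 = 1
asked cell (row1, ring) = 1

row1: w_G1=1 w_G3=1 w_R=1
row2: w_G1=23/13 w_G3=-1 w_R=0
total: w_G1=36/13 w_G3=0 w_R=1
asked value: 1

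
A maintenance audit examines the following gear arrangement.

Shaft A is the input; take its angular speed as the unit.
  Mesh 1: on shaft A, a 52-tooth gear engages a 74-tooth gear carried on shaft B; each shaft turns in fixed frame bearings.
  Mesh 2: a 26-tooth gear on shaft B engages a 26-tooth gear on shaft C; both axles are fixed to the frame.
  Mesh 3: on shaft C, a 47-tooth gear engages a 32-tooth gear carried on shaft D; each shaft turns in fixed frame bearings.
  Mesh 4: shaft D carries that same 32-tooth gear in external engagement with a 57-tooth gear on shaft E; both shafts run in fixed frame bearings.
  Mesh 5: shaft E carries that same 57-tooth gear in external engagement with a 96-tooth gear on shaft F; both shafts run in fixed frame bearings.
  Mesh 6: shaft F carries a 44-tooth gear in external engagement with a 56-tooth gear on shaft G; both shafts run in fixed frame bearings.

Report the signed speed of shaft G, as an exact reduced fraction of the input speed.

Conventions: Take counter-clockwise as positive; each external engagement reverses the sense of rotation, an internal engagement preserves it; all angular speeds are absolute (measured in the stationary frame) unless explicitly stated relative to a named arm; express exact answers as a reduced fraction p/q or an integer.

6-mesh fixed-axis compound train (all bearings frame-fixed)
mesh 1 [52T→74T]: |ω|/ω_in = 1×52/74 = 26/37, sense flips to −
mesh 2 [26T→26T]: |ω|/ω_in = (26/37)×26/26 = 26/37, sense flips to +
mesh 3 [47T→32T]: |ω|/ω_in = (26/37)×47/32 = 611/592, sense flips to −
mesh 4 [32T→57T]: |ω|/ω_in = (611/592)×32/57 = 1222/2109, sense flips to +
mesh 5 [57T→96T]: |ω|/ω_in = (1222/2109)×57/96 = 611/1776, sense flips to −
mesh 6 [44T→56T]: |ω|/ω_in = (611/1776)×44/56 = 6721/24864, sense flips to +
signed output speed (× input speed) = 6721/24864

6721/24864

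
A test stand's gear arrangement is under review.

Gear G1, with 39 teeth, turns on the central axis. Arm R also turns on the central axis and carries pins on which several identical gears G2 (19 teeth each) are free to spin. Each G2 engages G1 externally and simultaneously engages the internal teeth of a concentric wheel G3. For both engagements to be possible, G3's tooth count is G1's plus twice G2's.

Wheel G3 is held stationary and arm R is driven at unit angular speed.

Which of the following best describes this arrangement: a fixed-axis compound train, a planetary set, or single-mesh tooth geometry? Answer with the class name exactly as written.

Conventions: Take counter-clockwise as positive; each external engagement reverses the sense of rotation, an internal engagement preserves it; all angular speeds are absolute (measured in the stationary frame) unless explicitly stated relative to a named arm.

planetary set

class = planetary set [G3 = 39+2·19 = 77; Willis about the carrier]
classification: planetary set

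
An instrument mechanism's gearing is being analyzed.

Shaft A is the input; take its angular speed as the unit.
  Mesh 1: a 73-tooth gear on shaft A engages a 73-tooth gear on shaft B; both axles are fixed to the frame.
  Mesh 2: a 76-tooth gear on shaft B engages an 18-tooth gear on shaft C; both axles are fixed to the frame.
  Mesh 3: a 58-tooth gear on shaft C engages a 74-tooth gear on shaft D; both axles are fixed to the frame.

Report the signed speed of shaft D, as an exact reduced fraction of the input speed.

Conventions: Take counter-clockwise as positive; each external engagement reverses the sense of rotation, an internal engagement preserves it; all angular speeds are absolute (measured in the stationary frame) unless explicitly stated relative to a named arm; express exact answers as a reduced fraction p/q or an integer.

-1102/333

3-mesh fixed-axis compound train (all bearings frame-fixed)
mesh 1 [73T→73T]: |ω|/ω_in = 1×73/73 = 1, sense flips to −
mesh 2 [76T→18T]: |ω|/ω_in = 1×76/18 = 38/9, sense flips to +
mesh 3 [58T→74T]: |ω|/ω_in = (38/9)×58/74 = 1102/333, sense flips to −
signed output speed (× input speed) = -1102/333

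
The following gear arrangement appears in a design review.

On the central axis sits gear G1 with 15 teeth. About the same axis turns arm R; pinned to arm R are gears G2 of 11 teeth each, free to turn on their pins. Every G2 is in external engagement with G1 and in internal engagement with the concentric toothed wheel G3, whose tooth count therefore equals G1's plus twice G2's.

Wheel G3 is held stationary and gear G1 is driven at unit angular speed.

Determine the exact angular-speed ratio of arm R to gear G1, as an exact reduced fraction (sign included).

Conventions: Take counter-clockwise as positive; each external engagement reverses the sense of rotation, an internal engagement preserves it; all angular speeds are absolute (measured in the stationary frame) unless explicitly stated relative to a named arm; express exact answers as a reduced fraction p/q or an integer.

class = planetary set [G3 = 15+2·11 = 37; Willis about the carrier]
ring teeth: 15 + 2·11 = 37
15(ω_sun−ω_arm) = −37(ω_ring−ω_arm),  ω_ring = 0, ω_sun = 1
15(1−ω_arm) = −37(0−ω_arm)  ⇒  52·ω_arm = 15  ⇒  ω_arm = 15/52
ω_out/ω_in = 15/52

15/52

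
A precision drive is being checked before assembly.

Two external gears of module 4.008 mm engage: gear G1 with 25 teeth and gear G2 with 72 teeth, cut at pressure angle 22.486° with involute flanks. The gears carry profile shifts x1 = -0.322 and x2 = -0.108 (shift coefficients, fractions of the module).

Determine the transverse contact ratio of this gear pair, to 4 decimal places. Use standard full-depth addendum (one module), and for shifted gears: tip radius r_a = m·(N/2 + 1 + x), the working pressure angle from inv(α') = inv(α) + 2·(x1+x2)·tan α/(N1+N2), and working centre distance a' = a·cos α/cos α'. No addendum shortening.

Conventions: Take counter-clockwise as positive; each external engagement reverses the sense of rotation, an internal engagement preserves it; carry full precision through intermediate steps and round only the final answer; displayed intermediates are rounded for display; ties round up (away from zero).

recognized (one external pair, fixed centres): single-mesh tooth geometry, m = 4.008, N1 = 25, N2 = 72
base radii: r_b1 = 46.291048, r_b2 = 133.318218
tip radii: r_a1 = 52.817424, r_a2 = 147.863136
inv(α') = inv(22.486°) + 2·(-0.322-0.108)·tan α/(25+72) = 0.01780272  ⇒  α' = 21.17639°
a' = a·cos α / cos α' = 194.3880·cos 22.486°/cos 21.17639° = 192.616103
action lengths: √(r_a1²−r_b1²) = 25.432640, √(r_a2²−r_b2²) = 63.951229
base pitch p_b = π·m·cos α = 11.634209
CR = (25.432640 + 63.951229 − 192.616103·sin 21.17639°)/11.634209 = 1.702149
contact ratio ≈ 1.7021

1.7021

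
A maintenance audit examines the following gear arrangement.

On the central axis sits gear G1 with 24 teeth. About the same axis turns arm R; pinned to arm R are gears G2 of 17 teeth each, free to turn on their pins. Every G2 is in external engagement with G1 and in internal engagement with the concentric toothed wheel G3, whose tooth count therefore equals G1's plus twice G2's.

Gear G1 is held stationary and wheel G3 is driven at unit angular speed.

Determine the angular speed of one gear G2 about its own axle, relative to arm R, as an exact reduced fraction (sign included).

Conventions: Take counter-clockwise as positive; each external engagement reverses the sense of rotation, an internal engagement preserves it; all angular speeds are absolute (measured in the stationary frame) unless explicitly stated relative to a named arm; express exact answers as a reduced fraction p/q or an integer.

class = planetary set [G3 = 24+2·17 = 58; Willis about the carrier]
ring teeth: 24 + 2·17 = 58
24(ω_sun−ω_arm) = −58(ω_ring−ω_arm),  ω_sun = 0, ω_ring = 1
24(0−ω_arm) = −58(1−ω_arm)  ⇒  82·ω_arm = 58  ⇒  ω_arm = 29/41
sun–planet mesh: 24·(0−29/41) = −17·(ω_p−ω_arm)  ⇒  ω_p−ω_arm = 696/697
exact speed ratio = 696/697

696/697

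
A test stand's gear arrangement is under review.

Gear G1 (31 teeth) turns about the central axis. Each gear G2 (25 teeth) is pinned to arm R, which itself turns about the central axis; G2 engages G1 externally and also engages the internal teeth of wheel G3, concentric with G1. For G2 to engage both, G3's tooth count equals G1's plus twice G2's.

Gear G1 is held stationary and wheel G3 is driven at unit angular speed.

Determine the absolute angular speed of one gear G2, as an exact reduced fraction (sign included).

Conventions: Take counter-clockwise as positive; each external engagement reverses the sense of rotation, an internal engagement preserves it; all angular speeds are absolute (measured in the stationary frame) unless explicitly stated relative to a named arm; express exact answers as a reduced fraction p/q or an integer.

81/50

recognized (axles ride arm R): planetary set, 31/25/81 teeth
ring teeth: 31 + 2·25 = 81
31(ω_sun−ω_arm) = −81(ω_ring−ω_arm),  ω_sun = 0, ω_ring = 1
31(0−ω_arm) = −81(1−ω_arm)  ⇒  112·ω_arm = 81  ⇒  ω_arm = 81/112
sun–planet mesh: 31·(0−81/112) = −25·(ω_p−ω_arm)  ⇒  ω_p−ω_arm = 2511/2800
ω_p = 81/112 + 2511/2800 = 81/50
exact speed ratio = 81/50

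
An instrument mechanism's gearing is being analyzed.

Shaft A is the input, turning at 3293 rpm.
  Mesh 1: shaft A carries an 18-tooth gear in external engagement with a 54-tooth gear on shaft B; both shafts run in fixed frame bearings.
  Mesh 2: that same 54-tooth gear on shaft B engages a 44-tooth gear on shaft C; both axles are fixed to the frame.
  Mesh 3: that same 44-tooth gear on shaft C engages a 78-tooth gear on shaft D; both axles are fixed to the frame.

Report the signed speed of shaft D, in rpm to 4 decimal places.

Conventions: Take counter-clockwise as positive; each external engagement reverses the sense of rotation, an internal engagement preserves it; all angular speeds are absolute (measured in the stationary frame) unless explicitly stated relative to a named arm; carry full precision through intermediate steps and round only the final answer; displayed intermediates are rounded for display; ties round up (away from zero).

class = fixed-axis compound train [3 meshes; 3 ratios multiply, 3 sense flips]
mesh 1 [18T→54T]: ω = 3293.0000×18/54 = 1097.6667 rpm, sense flips to −
mesh 2 [54T→44T]: ω = 1097.6667×54/44 = 1347.1364 rpm, sense flips to +
mesh 3 [44T→78T]: ω = 1347.1364×44/78 = 759.9231 rpm, sense flips to −
signed output speed = -759.9231 rpm

-759.9231 rpm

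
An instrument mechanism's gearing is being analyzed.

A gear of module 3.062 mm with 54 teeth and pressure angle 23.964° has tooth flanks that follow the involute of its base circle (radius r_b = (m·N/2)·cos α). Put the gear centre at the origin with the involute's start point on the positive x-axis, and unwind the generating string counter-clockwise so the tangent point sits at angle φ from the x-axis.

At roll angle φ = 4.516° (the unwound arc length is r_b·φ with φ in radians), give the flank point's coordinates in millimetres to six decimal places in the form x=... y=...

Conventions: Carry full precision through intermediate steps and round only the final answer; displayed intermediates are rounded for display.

x=75.781874 y=0.012323

topology: single-mesh involute geometry — m = 3.062, N = 54
pitch radius r_p = m·N/2 = 3.062·54/2 = 82.674000
base radius r_b = r_p·cos α = 82.674000·cos 23.964° = 75.547570
roll angle φ = 4.516° = 0.07881907 rad
x = r_b·(cos φ + φ·sin φ) = 75.781874
y = r_b·(sin φ − φ·cos φ) = 0.012323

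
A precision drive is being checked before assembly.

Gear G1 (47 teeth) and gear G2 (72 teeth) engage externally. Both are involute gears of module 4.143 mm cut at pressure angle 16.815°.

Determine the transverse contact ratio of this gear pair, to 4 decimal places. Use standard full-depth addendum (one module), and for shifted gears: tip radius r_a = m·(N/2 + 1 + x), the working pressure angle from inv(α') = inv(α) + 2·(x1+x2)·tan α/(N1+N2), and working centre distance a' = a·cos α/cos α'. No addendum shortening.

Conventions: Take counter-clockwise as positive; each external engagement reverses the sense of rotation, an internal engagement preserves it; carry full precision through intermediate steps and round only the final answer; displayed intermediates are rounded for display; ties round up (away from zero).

recognized (one external pair, fixed centres): single-mesh tooth geometry, m = 4.143, N1 = 47, N2 = 72
base radii: r_b1 = 93.197735, r_b2 = 142.770998
tip radii: r_a1 = 101.503500, r_a2 = 153.291000
no profile shift: α' = α, a' = a
action lengths: √(r_a1²−r_b1²) = 40.213714, √(r_a2²−r_b2²) = 55.808359
base pitch p_b = π·m·cos α = 12.459120
CR = (40.213714 + 55.808359 − 246.508500·sin 16.81500°)/12.459120 = 1.983406
contact ratio ≈ 1.9834

1.9834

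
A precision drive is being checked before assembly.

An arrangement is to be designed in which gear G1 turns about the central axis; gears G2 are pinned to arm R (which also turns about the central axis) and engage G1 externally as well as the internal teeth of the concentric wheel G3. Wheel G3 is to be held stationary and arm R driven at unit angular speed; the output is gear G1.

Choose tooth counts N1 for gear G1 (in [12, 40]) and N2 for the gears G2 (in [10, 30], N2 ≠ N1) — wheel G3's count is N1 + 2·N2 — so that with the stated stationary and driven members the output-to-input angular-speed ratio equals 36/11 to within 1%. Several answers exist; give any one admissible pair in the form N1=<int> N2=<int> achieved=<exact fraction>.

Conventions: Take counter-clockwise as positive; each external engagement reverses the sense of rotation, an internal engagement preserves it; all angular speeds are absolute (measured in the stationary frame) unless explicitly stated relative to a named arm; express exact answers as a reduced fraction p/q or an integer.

class = planetary set [ratio 36/11 wanted; Willis about the carrier]
Willis with ω_ring = 0: ω_sun/ω_arm = (N1+N3)/N1; set equal to 36/11  ⇒  N3/N1 = 36/11 − 1 = 25/11
N3 = N1 + 2·N2  ⇒  N2/N1 = (N3/N1 − 1)/2 = (25/11 − 1)/2 = 7/11
smallest multiple with N1 ≥ 12 and N2 ≥ 10: k = 2  ⇒  N1 = 2·11 = 22, N2 = 2·7 = 14 (N1 ≤ 40, N2 ≤ 30, N2 ≠ N1 ✓), N3 = 22 + 2·14 = 50
check: (N1+N3)/N1 with N1 = 22, N3 = 50 gives 36/11; |achieved − target| = 0 ≤ 9/275 ✓

N1=22 N2=14 achieved=36/11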